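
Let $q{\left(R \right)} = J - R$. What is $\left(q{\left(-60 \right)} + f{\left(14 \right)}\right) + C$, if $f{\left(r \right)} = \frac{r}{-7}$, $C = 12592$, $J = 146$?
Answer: $12796$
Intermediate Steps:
$q{\left(R \right)} = 146 - R$
$f{\left(r \right)} = - \frac{r}{7}$ ($f{\left(r \right)} = r \left(- \frac{1}{7}\right) = - \frac{r}{7}$)
$\left(q{\left(-60 \right)} + f{\left(14 \right)}\right) + C = \left(\left(146 - -60\right) - 2\right) + 12592 = \left(\left(146 + 60\right) - 2\right) + 12592 = \left(206 - 2\right) + 12592 = 204 + 12592 = 12796$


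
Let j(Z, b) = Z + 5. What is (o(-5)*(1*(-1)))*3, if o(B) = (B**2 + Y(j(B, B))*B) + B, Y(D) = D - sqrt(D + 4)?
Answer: -90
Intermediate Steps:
j(Z, b) = 5 + Z
Y(D) = D - sqrt(4 + D)
o(B) = B + B**2 + B*(5 + B - sqrt(9 + B)) (o(B) = (B**2 + ((5 + B) - sqrt(4 + (5 + B)))*B) + B = (B**2 + ((5 + B) - sqrt(9 + B))*B) + B = (B**2 + (5 + B - sqrt(9 + B))*B) + B = (B**2 + B*(5 + B - sqrt(9 + B))) + B = B + B**2 + B*(5 + B - sqrt(9 + B)))
(o(-5)*(1*(-1)))*3 = ((-5*(6 - sqrt(9 - 5) + 2*(-5)))*(1*(-1)))*3 = (-5*(6 - sqrt(4) - 10)*(-1))*3 = (-5*(6 - 1*2 - 10)*(-1))*3 = (-5*(6 - 2 - 10)*(-1))*3 = (-5*(-6)*(-1))*3 = (30*(-1))*3 = -30*3 = -90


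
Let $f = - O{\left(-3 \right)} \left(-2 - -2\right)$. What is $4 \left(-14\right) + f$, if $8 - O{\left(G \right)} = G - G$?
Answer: $-56$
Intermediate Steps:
$O{\left(G \right)} = 8$ ($O{\left(G \right)} = 8 - \left(G - G\right) = 8 - 0 = 8 + 0 = 8$)
$f = 0$ ($f = - 8 \left(-2 - -2\right) = - 8 \left(-2 + 2\right) = - 8 \cdot 0 = \left(-1\right) 0 = 0$)
$4 \left(-14\right) + f = 4 \left(-14\right) + 0 = -56 + 0 = -56$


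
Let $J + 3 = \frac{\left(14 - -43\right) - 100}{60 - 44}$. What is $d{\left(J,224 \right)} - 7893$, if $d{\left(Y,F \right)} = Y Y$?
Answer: $- \frac{2012327}{256} \approx -7860.7$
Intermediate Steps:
$J = - \frac{91}{16}$ ($J = -3 + \frac{\left(14 - -43\right) - 100}{60 - 44} = -3 + \frac{\left(14 + 43\right) - 100}{16} = -3 + \left(57 - 100\right) \frac{1}{16} = -3 - \frac{43}{16} = - \frac{91}{16} \approx -5.6875$)
$d{\left(Y,F \right)} = Y^{2}$
$d{\left(J,224 \right)} - 7893 = \left(- \frac{91}{16}\right)^{2} - 7893 = \frac{8281}{256} - 7893 = - \frac{2012327}{256}$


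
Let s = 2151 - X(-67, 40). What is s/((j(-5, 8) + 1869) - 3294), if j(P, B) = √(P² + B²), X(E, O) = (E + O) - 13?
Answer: -3122175/2030536 - 2191*√89/2030536 ≈ -1.5478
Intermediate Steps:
X(E, O) = -13 + E + O
j(P, B) = √(B² + P²)
s = 2191 (s = 2151 - (-13 - 67 + 40) = 2151 - 1*(-40) = 2151 + 40 = 2191)
s/((j(-5, 8) + 1869) - 3294) = 2191/((√(8² + (-5)²) + 1869) - 3294) = 2191/((√(64 + 25) + 1869) - 3294) = 2191/((√89 + 1869) - 3294) = 2191/((1869 + √89) - 3294) = 2191/(-1425 + √89)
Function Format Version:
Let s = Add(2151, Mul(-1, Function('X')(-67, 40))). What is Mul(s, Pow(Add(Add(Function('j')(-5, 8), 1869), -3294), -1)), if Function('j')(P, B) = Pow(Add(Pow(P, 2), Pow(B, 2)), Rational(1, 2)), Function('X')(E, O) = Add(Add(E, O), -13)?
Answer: Add(Rational(-3122175, 2030536), Mul(Rational(-2191, 2030536), Pow(89, Rational(1, 2)))) ≈ -1.5478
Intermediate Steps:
Function('X')(E, O) = Add(-13, E, O)
Function('j')(P, B) = Pow(Add(Pow(B, 2), Pow(P, 2)), Rational(1, 2))
s = 2191 (s = Add(2151, Mul(-1, Add(-13, -67, 40))) = Add(2151, Mul(-1, -40)) = Add(2151, 40) = 2191)
Mul(s, Pow(Add(Add(Function('j')(-5, 8), 1869), -3294), -1)) = Mul(2191, Pow(Add(Add(Pow(Add(Pow(8, 2), Pow(-5, 2)), Rational(1, 2)), 1869), -3294), -1)) = Mul(2191, Pow(Add(Add(Pow(Add(64, 25), Rational(1, 2)), 1869), -3294), -1)) = Mul(2191, Pow(Add(Add(Pow(89, Rational(1, 2)), 1869), -3294), -1)) = Mul(2191, Pow(Add(Add(1869, Pow(89, Rational(1, 2))), -3294), -1)) = Mul(2191, Pow(Add(-1425, Pow(89, Rational(1, 2))), -1))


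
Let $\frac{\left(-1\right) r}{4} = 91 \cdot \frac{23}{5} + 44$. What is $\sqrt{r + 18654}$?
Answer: $\frac{\sqrt{420090}}{5} \approx 129.63$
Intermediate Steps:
$r = - \frac{9252}{5}$ ($r = - 4 \left(91 \cdot \frac{23}{5} + 44\right) = - 4 \left(\frac{2093}{5} + 44\right) = \left(-4\right) \frac{2313}{5} = - \frac{9252}{5} \approx -1850.4$)
$\sqrt{r + 18654} = \sqrt{- \frac{9252}{5} + 18654} = \sqrt{\frac{84018}{5}} = \frac{\sqrt{420090}}{5}$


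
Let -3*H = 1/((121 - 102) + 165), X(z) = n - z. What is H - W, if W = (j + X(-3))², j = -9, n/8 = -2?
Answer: -267169/552 ≈ -484.00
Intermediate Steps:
n = -16 (n = 8*(-2) = -16)
X(z) = -16 - z
W = 484 (W = (-9 + (-16 - 1*(-3)))² = (-9 + (-16 + 3))² = (-9 - 13)² = (-22)² = 484)
H = -1/552 (H = -1/(3*((121 - 102) + 165)) = -1/(3*(19 + 165)) = -⅓/184 = -⅓*1/184 = -1/552 ≈ -0.0018116)
H - W = -1/552 - 1*484 = -1/552 - 484 = -267169/552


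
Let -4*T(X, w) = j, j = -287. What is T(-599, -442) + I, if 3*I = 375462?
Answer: 500903/4 ≈ 1.2523e+5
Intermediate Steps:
I = 125154 (I = (⅓)*375462 = 125154)
T(X, w) = 287/4 (T(X, w) = -¼*(-287) = 287/4)
T(-599, -442) + I = 287/4 + 125154 = 500903/4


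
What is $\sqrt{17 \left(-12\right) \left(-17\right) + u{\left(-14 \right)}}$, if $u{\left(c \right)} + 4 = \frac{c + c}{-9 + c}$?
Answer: $\frac{10 \sqrt{18331}}{23} \approx 58.866$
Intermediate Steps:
$u{\left(c \right)} = -4 + \frac{2 c}{-9 + c}$ ($u{\left(c \right)} = -4 + \frac{c + c}{-9 + c} = -4 + \frac{2 c}{-9 + c}$)
$\sqrt{17 \left(-12\right) \left(-17\right) + u{\left(-14 \right)}} = \sqrt{17 \left(-12\right) \left(-17\right) + \frac{2 \left(18 - -14\right)}{-9 - 14}} = \sqrt{\left(-204\right) \left(-17\right) + \frac{2 \left(18 + 14\right)}{-23}} = \sqrt{3468 + 2 \left(- \frac{1}{23}\right) 32} = \sqrt{3468 - \frac{64}{23}} = \sqrt{\frac{79700}{23}} = \frac{10 \sqrt{18331}}{23}$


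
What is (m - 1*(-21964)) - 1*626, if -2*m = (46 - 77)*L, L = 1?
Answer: 42707/2 ≈ 21354.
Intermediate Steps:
m = 31/2 (m = -(46 - 77)/2 = -(-31)/2 = -½*(-31) = 31/2 ≈ 15.500)
(m - 1*(-21964)) - 1*626 = (31/2 - 1*(-21964)) - 1*626 = (31/2 + 21964) - 626 = 43959/2 - 626 = 42707/2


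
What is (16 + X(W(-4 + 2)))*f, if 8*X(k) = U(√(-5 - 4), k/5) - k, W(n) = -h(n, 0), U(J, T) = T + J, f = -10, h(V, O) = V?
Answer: -158 - 15*I/4 ≈ -158.0 - 3.75*I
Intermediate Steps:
U(J, T) = J + T
W(n) = -n
X(k) = -k/10 + 3*I/8 (X(k) = ((√(-5 - 4) + k/5) - k)/8 = ((√(-9) + k*(⅕)) - k)/8 = ((3*I + k/5) - k)/8 = (3*I - 4*k/5)/8 = -k/10 + 3*I/8)
(16 + X(W(-4 + 2)))*f = (16 + (-(-1)*(-4 + 2)/10 + 3*I/8))*(-10) = (16 + (-(-1)*(-2)/10 + 3*I/8))*(-10) = (16 + (-⅒*2 + 3*I/8))*(-10) = (16 + (-⅕ + 3*I/8))*(-10) = (79/5 + 3*I/8)*(-10) = -158 - 15*I/4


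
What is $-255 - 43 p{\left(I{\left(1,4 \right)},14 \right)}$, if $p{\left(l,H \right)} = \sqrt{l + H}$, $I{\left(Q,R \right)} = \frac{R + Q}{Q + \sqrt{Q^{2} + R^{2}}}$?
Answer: $-255 - \frac{43 \sqrt{19 + 14 \sqrt{17}}}{\sqrt{1 + \sqrt{17}}} \approx -421.4$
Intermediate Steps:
$I{\left(Q,R \right)} = \frac{Q + R}{Q + \sqrt{Q^{2} + R^{2}}}$
$p{\left(l,H \right)} = \sqrt{H + l}$
$-255 - 43 p{\left(I{\left(1,4 \right)},14 \right)} = -255 - 43 \sqrt{14 + \frac{1 + 4}{1 + \sqrt{1^{2} + 4^{2}}}} = -255 - 43 \sqrt{14 + \frac{1}{1 + \sqrt{1 + 16}} \cdot 5} = -255 - 43 \sqrt{14 + \frac{1}{1 + \sqrt{17}} \cdot 5} = -255 - 43 \sqrt{14 + \frac{5}{1 + \sqrt{17}}}$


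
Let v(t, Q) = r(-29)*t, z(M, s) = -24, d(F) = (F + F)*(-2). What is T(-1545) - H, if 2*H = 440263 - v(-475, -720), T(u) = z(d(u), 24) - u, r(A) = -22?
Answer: -426771/2 ≈ -2.1339e+5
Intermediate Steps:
d(F) = -4*F (d(F) = (2*F)*(-2) = -4*F)
v(t, Q) = -22*t
T(u) = -24 - u
H = 429813/2 (H = (440263 - (-22)*(-475))/2 = (440263 - 1*10450)/2 = (440263 - 10450)/2 = (½)*429813 = 429813/2 ≈ 2.1491e+5)
T(-1545) - H = (-24 - 1*(-1545)) - 1*429813/2 = (-24 + 1545) - 429813/2 = 1521 - 429813/2 = -426771/2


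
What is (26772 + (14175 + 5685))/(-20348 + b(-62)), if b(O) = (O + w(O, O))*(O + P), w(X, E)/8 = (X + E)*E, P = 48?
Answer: -1943/36689 ≈ -0.052959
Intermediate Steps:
w(X, E) = 8*E*(E + X) (w(X, E) = 8*((X + E)*E) = 8*((E + X)*E) = 8*(E*(E + X)) = 8*E*(E + X))
b(O) = (48 + O)*(O + 16*O²) (b(O) = (O + 8*O*(O + O))*(O + 48) = (O + 8*O*(2*O))*(48 + O) = (O + 16*O²)*(48 + O) = (48 + O)*(O + 16*O²))
(26772 + (14175 + 5685))/(-20348 + b(-62)) = (26772 + (14175 + 5685))/(-20348 - 62*(48 + 16*(-62)² + 769*(-62))) = (26772 + 19860)/(-20348 - 62*(48 + 16*3844 - 47678)) = 46632/(-20348 - 62*(48 + 61504 - 47678)) = 46632/(-20348 - 62*13874) = 46632/(-20348 - 860188) = 46632/(-880536) = 46632*(-1/880536) = -1943/36689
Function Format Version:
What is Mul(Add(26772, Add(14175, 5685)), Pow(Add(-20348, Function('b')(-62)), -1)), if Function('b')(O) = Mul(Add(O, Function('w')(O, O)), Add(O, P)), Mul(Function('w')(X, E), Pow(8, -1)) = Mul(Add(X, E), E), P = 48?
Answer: Rational(-1943, 36689) ≈ -0.052959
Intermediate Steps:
Function('w')(X, E) = Mul(8, E, Add(E, X)) (Function('w')(X, E) = Mul(8, Mul(Add(X, E), E)) = Mul(8, Mul(Add(E, X), E)) = Mul(8, Mul(E, Add(E, X))) = Mul(8, E, Add(E, X)))
Function('b')(O) = Mul(Add(48, O), Add(O, Mul(16, Pow(O, 2)))) (Function('b')(O) = Mul(Add(O, Mul(8, O, Add(O, O))), Add(O, 48)) = Mul(Add(O, Mul(8, O, Mul(2, O))), Add(48, O)) = Mul(Add(O, Mul(16, Pow(O, 2))), Add(48, O)) = Mul(Add(48, O), Add(O, Mul(16, Pow(O, 2)))))
Mul(Add(26772, Add(14175, 5685)), Pow(Add(-20348, Function('b')(-62)), -1)) = Mul(Add(26772, Add(14175, 5685)), Pow(Add(-20348, Mul(-62, Add(48, Mul(16, Pow(-62, 2)), Mul(769, -62)))), -1)) = Mul(Add(26772, 19860), Pow(Add(-20348, Mul(-62, Add(48, Mul(16, 3844), -47678))), -1)) = Mul(46632, Pow(Add(-20348, Mul(-62, Add(48, 61504, -47678))), -1)) = Mul(46632, Pow(Add(-20348, Mul(-62, 13874)), -1)) = Mul(46632, Pow(Add(-20348, -860188), -1)) = Mul(46632, Pow(-880536, -1)) = Mul(46632, Rational(-1, 880536)) = Rational(-1943, 36689)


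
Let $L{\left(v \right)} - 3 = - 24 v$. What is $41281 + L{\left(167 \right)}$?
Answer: $37276$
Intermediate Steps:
$L{\left(v \right)} = 3 - 24 v$
$41281 + L{\left(167 \right)} = 41281 + \left(3 - 4008\right) = 41281 - 4005 = 37276$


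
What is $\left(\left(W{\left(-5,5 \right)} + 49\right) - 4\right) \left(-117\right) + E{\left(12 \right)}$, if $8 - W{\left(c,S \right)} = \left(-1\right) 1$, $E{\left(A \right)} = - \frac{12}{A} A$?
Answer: $-6330$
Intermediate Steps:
$E{\left(A \right)} = -12$
$W{\left(c,S \right)} = 9$ ($W{\left(c,S \right)} = 8 - \left(-1\right) 1 = 8 - -1 = 8 + 1 = 9$)
$\left(\left(W{\left(-5,5 \right)} + 49\right) - 4\right) \left(-117\right) + E{\left(12 \right)} = \left(\left(9 + 49\right) - 4\right) \left(-117\right) - 12 = \left(58 - 4\right) \left(-117\right) - 12 = 54 \left(-117\right) - 12 = -6318 - 12 = -6330$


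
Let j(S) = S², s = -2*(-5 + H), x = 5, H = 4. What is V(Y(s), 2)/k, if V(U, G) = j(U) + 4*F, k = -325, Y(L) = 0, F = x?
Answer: -4/65 ≈ -0.061538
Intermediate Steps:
s = 2 (s = -2*(-5 + 4) = -2*(-1) = 2)
F = 5
V(U, G) = 20 + U² (V(U, G) = U² + 4*5 = U² + 20 = 20 + U²)
V(Y(s), 2)/k = (20 + 0²)/(-325) = (20 + 0)*(-1/325) = 20*(-1/325) = -4/65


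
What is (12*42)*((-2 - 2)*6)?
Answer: -12096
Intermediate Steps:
(12*42)*((-2 - 2)*6) = 504*(-4*6) = 504*(-24) = -12096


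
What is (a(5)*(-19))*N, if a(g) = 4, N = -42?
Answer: 3192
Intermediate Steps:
(a(5)*(-19))*N = (4*(-19))*(-42) = -76*(-42) = 3192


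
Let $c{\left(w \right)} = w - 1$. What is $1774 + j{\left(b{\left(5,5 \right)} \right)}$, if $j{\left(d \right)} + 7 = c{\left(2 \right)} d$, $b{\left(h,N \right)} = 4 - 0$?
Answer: $1771$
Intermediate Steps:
$b{\left(h,N \right)} = 4$ ($b{\left(h,N \right)} = 4 + 0 = 4$)
$c{\left(w \right)} = -1 + w$ ($c{\left(w \right)} = w - 1 = -1 + w$)
$j{\left(d \right)} = -7 + d$ ($j{\left(d \right)} = -7 + \left(-1 + 2\right) d = -7 + 1 d = -7 + d$)
$1774 + j{\left(b{\left(5,5 \right)} \right)} = 1774 + \left(-7 + 4\right) = 1774 - 3 = 1771$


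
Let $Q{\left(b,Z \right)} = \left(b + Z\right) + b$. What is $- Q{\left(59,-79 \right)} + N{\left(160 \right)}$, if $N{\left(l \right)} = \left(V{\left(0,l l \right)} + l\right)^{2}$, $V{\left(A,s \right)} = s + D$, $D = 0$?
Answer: $663577561$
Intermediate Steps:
$Q{\left(b,Z \right)} = Z + 2 b$ ($Q{\left(b,Z \right)} = \left(Z + b\right) + b = Z + 2 b$)
$V{\left(A,s \right)} = s$ ($V{\left(A,s \right)} = s + 0 = s$)
$N{\left(l \right)} = \left(l + l^{2}\right)^{2}$ ($N{\left(l \right)} = \left(l l + l\right)^{2} = \left(l^{2} + l\right)^{2} = \left(l + l^{2}\right)^{2}$)
$- Q{\left(59,-79 \right)} + N{\left(160 \right)} = - (-79 + 2 \cdot 59) + 160^{2} \left(1 + 160\right)^{2} = - (-79 + 118) + 25600 \cdot 161^{2} = \left(-1\right) 39 + 25600 \cdot 25921 = -39 + 663577600 = 663577561$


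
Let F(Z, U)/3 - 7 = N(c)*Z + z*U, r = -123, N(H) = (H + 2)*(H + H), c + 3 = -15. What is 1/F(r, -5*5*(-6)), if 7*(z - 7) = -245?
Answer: -1/225123 ≈ -4.4420e-6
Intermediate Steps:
c = -18 (c = -3 - 15 = -18)
z = -28 (z = 7 + (⅐)*(-245) = 7 - 35 = -28)
N(H) = 2*H*(2 + H) (N(H) = (2 + H)*(2*H) = 2*H*(2 + H))
F(Z, U) = 21 - 84*U + 1728*Z (F(Z, U) = 21 + 3*((2*(-18)*(2 - 18))*Z - 28*U) = 21 + 3*((2*(-18)*(-16))*Z - 28*U) = 21 + 3*(576*Z - 28*U) = 21 + 3*(-28*U + 576*Z) = 21 + (-84*U + 1728*Z) = 21 - 84*U + 1728*Z)
1/F(r, -5*5*(-6)) = 1/(21 - 84*(-5*5)*(-6) + 1728*(-123)) = 1/(21 - (-2100)*(-6) - 212544) = 1/(21 - 84*150 - 212544) = 1/(21 - 12600 - 212544) = 1/(-225123) = -1/225123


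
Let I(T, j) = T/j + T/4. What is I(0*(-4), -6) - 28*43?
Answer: -1204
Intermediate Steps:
I(T, j) = T/4 + T/j (I(T, j) = T/j + T*(¼) = T/j + T/4 = T/4 + T/j)
I(0*(-4), -6) - 28*43 = ((0*(-4))/4 + (0*(-4))/(-6)) - 28*43 = ((¼)*0 + 0*(-⅙)) - 1204 = (0 + 0) - 1204 = 0 - 1204 = -1204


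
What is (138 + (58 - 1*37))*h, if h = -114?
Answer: -18126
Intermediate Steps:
(138 + (58 - 1*37))*h = (138 + (58 - 1*37))*(-114) = (138 + (58 - 37))*(-114) = (138 + 21)*(-114) = 159*(-114) = -18126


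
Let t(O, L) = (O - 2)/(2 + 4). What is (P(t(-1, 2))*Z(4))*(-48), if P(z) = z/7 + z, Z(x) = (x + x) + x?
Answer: 2304/7 ≈ 329.14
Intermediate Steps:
t(O, L) = -⅓ + O/6 (t(O, L) = (-2 + O)/6 = (-2 + O)*(⅙) = -⅓ + O/6)
Z(x) = 3*x (Z(x) = 2*x + x = 3*x)
P(z) = 8*z/7 (P(z) = z/7 + z = 8*z/7)
(P(t(-1, 2))*Z(4))*(-48) = ((8*(-⅓ + (⅙)*(-1))/7)*(3*4))*(-48) = ((8*(-⅓ - ⅙)/7)*12)*(-48) = (((8/7)*(-½))*12)*(-48) = -4/7*12*(-48) = -48/7*(-48) = 2304/7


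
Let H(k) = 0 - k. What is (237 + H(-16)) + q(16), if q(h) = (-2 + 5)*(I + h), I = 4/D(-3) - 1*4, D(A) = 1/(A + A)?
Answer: 217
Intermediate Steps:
D(A) = 1/(2*A)
H(k) = -k
I = -28 (I = 4/(((1/2)/(-3))) - 1*4 = 4/(((1/2)*(-1/3))) - 4 = 4/(-1/6) - 4 = 4*(-6) - 4 = -24 - 4 = -28)
q(h) = -84 + 3*h (q(h) = (-2 + 5)*(-28 + h) = 3*(-28 + h) = -84 + 3*h)
(237 + H(-16)) + q(16) = (237 - 1*(-16)) + (-84 + 3*16) = (237 + 16) + (-84 + 48) = 253 - 36 = 217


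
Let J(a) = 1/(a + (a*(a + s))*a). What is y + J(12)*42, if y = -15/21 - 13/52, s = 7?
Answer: -6085/6412 ≈ -0.94900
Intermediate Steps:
y = -27/28 (y = -15*1/21 - 13*1/52 = -5/7 - 1/4 = -27/28 ≈ -0.96429)
J(a) = 1/(a + a**2*(7 + a)) (J(a) = 1/(a + (a*(a + 7))*a) = 1/(a + (a*(7 + a))*a) = 1/(a + a**2*(7 + a)))
y + J(12)*42 = -27/28 + (1/(12*(1 + 12**2 + 7*12)))*42 = -27/28 + (1/(12*(1 + 144 + 84)))*42 = -27/28 + ((1/12)/229)*42 = -27/28 + ((1/12)*(1/229))*42 = -27/28 + (1/2748)*42 = -27/28 + 7/458 = -6085/6412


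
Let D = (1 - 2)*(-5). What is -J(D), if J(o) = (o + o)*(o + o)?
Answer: -100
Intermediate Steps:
D = 5 (D = -1*(-5) = 5)
J(o) = 4*o² (J(o) = (2*o)*(2*o) = 4*o²)
-J(D) = -4*5² = -4*25 = -1*100 = -100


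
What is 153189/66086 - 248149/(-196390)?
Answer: 11620990631/3244657385 ≈ 3.5816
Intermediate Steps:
153189/66086 - 248149/(-196390) = 153189*(1/66086) - 248149*(-1/196390) = 153189/66086 + 248149/196390 = 11620990631/3244657385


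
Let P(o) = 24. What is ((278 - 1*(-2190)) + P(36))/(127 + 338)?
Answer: 2492/465 ≈ 5.3591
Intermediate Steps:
((278 - 1*(-2190)) + P(36))/(127 + 338) = ((278 - 1*(-2190)) + 24)/(127 + 338) = ((278 + 2190) + 24)/465 = (2468 + 24)*(1/465) = 2492*(1/465) = 2492/465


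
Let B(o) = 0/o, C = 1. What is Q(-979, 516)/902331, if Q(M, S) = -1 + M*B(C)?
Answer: -1/902331 ≈ -1.1082e-6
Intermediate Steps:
B(o) = 0
Q(M, S) = -1 (Q(M, S) = -1 + M*0 = -1 + 0 = -1)
Q(-979, 516)/902331 = -1/902331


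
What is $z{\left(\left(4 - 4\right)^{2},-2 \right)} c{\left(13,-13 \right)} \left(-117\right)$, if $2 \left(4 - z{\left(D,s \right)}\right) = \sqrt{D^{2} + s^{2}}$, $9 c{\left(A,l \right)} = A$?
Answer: $-507$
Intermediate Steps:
$c{\left(A,l \right)} = \frac{A}{9}$
$z{\left(D,s \right)} = 4 - \frac{\sqrt{D^{2} + s^{2}}}{2}$
$z{\left(\left(4 - 4\right)^{2},-2 \right)} c{\left(13,-13 \right)} \left(-117\right) = \left(4 - \frac{\sqrt{\left(\left(4 - 4\right)^{2}\right)^{2} + \left(-2\right)^{2}}}{2}\right) \frac{1}{9} \cdot 13 \left(-117\right) = \left(4 - \frac{\sqrt{\left(0^{2}\right)^{2} + 4}}{2}\right) \frac{13}{9} \left(-117\right) = \left(4 - \frac{\sqrt{0^{2} + 4}}{2}\right) \frac{13}{9} \left(-117\right) = \left(4 - \frac{\sqrt{0 + 4}}{2}\right) \frac{13}{9} \left(-117\right) = \left(4 - \frac{\sqrt{4}}{2}\right) \frac{13}{9} \left(-117\right) = \left(4 - 1\right) \frac{13}{9} \left(-117\right) = 3 \cdot \frac{13}{9} \left(-117\right) = \frac{13}{3} \left(-117\right) = -507$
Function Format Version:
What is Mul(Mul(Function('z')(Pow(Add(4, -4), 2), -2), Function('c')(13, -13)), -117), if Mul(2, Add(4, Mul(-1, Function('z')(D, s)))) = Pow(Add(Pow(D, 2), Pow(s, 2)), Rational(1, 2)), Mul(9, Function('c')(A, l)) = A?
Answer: -507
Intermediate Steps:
Function('c')(A, l) = Mul(Rational(1, 9), A)
Function('z')(D, s) = Add(4, Mul(Rational(-1, 2), Pow(Add(Pow(D, 2), Pow(s, 2)), Rational(1, 2))))
Mul(Mul(Function('z')(Pow(Add(4, -4), 2), -2), Function('c')(13, -13)), -117) = Mul(Mul(Add(4, Mul(Rational(-1, 2), Pow(Add(Pow(Pow(Add(4, -4), 2), 2), Pow(-2, 2)), Rational(1, 2)))), Mul(Rational(1, 9), 13)), -117) = Mul(Mul(Add(4, Mul(Rational(-1, 2), Pow(Add(Pow(Pow(0, 2), 2), 4), Rational(1, 2)))), Rational(13, 9)), -117) = Mul(Mul(Add(4, Mul(Rational(-1, 2), Pow(Add(Pow(0, 2), 4), Rational(1, 2)))), Rational(13, 9)), -117) = Mul(Mul(Add(4, Mul(Rational(-1, 2), Pow(Add(0, 4), Rational(1, 2)))), Rational(13, 9)), -117) = Mul(Mul(Add(4, Mul(Rational(-1, 2), Pow(4, Rational(1, 2)))), Rational(13, 9)), -117) = Mul(Mul(Add(4, Mul(Rational(-1, 2), 2)), Rational(13, 9)), -117) = Mul(Mul(Add(4, -1), Rational(13, 9)), -117) = Mul(Mul(3, Rational(13, 9)), -117) = Mul(Rational(13, 3), -117) = -507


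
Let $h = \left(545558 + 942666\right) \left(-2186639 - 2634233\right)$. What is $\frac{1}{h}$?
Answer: $- \frac{1}{7174537411328} \approx -1.3938 \cdot 10^{-13}$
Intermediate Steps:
$h = -7174537411328$ ($h = 1488224 \left(-4820872\right) = -7174537411328$)
$\frac{1}{h} = \frac{1}{-7174537411328} = - \frac{1}{7174537411328}$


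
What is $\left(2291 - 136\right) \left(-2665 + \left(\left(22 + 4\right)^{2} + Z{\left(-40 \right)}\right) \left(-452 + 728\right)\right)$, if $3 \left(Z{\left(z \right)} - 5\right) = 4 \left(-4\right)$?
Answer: $396129945$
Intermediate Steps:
$Z{\left(z \right)} = - \frac{1}{3}$ ($Z{\left(z \right)} = 5 + \frac{4 \left(-4\right)}{3} = 5 + \frac{1}{3} \left(-16\right) = 5 - \frac{16}{3} = - \frac{1}{3}$)
$\left(2291 - 136\right) \left(-2665 + \left(\left(22 + 4\right)^{2} + Z{\left(-40 \right)}\right) \left(-452 + 728\right)\right) = \left(2291 - 136\right) \left(-2665 + \left(\left(22 + 4\right)^{2} - \frac{1}{3}\right) \left(-452 + 728\right)\right) = 2155 \left(-2665 + \left(26^{2} - \frac{1}{3}\right) 276\right) = 2155 \left(-2665 + \left(676 - \frac{1}{3}\right) 276\right) = 2155 \left(-2665 + \frac{2027}{3} \cdot 276\right) = 2155 \left(-2665 + 186484\right) = 2155 \cdot 183819 = 396129945$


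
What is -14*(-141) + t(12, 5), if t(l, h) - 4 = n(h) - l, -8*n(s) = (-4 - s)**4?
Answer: 9167/8 ≈ 1145.9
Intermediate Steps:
n(s) = -(-4 - s)**4/8
t(l, h) = 4 - l - (4 + h)**4/8 (t(l, h) = 4 + (-(4 + h)**4/8 - l) = 4 + (-l - (4 + h)**4/8) = 4 - l - (4 + h)**4/8)
-14*(-141) + t(12, 5) = -14*(-141) + (4 - 1*12 - (4 + 5)**4/8) = 1974 + (4 - 12 - 1/8*9**4) = 1974 + (4 - 12 - 1/8*6561) = 1974 + (4 - 12 - 6561/8) = 1974 - 6625/8 = 9167/8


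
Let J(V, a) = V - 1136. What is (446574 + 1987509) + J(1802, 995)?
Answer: 2434749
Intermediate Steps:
J(V, a) = -1136 + V
(446574 + 1987509) + J(1802, 995) = (446574 + 1987509) + (-1136 + 1802) = 2434083 + 666 = 2434749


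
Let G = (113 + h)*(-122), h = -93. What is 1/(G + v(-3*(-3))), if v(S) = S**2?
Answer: -1/2359 ≈ -0.00042391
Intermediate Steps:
G = -2440 (G = (113 - 93)*(-122) = 20*(-122) = -2440)
1/(G + v(-3*(-3))) = 1/(-2440 + (-3*(-3))**2) = 1/(-2440 + 9**2) = 1/(-2440 + 81) = 1/(-2359) = -1/2359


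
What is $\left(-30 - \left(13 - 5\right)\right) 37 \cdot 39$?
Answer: $-54834$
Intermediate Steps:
$\left(-30 - \left(13 - 5\right)\right) 37 \cdot 39 = \left(-30 - 8\right) 37 \cdot 39 = \left(-38\right) 37 \cdot 39 = \left(-1406\right) 39 = -54834$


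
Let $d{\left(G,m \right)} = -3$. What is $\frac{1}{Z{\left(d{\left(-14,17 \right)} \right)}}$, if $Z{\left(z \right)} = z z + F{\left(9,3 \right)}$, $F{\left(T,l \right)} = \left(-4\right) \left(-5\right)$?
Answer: $\frac{1}{29} \approx 0.034483$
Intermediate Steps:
$F{\left(T,l \right)} = 20$
$Z{\left(z \right)} = 20 + z^{2}$ ($Z{\left(z \right)} = z z + 20 = z^{2} + 20 = 20 + z^{2}$)
$\frac{1}{Z{\left(d{\left(-14,17 \right)} \right)}} = \frac{1}{20 + \left(-3\right)^{2}} = \frac{1}{20 + 9} = \frac{1}{29}$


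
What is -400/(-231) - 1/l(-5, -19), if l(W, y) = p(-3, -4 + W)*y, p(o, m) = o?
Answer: 7523/4389 ≈ 1.7141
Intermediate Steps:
l(W, y) = -3*y
-400/(-231) - 1/l(-5, -19) = -400/(-231) - 1/((-3*(-19))) = -400*(-1/231) - 1/57 = 400/231 - 1*1/57 = 400/231 - 1/57 = 7523/4389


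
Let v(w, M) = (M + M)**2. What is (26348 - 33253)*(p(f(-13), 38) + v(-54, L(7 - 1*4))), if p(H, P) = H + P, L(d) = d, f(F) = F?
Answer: -421205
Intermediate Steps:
v(w, M) = 4*M**2 (v(w, M) = (2*M)**2 = 4*M**2)
(26348 - 33253)*(p(f(-13), 38) + v(-54, L(7 - 1*4))) = (26348 - 33253)*((-13 + 38) + 4*(7 - 1*4)**2) = -6905*(25 + 4*(7 - 4)**2) = -6905*(25 + 4*3**2) = -6905*(25 + 4*9) = -6905*(25 + 36) = -6905*61 = -421205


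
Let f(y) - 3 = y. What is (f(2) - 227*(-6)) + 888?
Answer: 2255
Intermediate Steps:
f(y) = 3 + y
(f(2) - 227*(-6)) + 888 = ((3 + 2) - 227*(-6)) + 888 = (5 + 1362) + 888 = 1367 + 888 = 2255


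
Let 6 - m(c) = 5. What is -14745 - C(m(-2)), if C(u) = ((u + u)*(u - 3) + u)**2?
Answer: -14754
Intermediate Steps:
m(c) = 1 (m(c) = 6 - 1*5 = 6 - 5 = 1)
C(u) = (u + 2*u*(-3 + u))**2 (C(u) = ((2*u)*(-3 + u) + u)**2 = (2*u*(-3 + u) + u)**2 = (u + 2*u*(-3 + u))**2)
-14745 - C(m(-2)) = -14745 - 1**2*(-5 + 2*1)**2 = -14745 - (-5 + 2)**2 = -14745 - (-3)**2 = -14745 - 9 = -14754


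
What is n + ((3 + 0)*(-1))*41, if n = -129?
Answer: -252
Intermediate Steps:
n + ((3 + 0)*(-1))*41 = -129 + ((3 + 0)*(-1))*41 = -129 + (3*(-1))*41 = -129 - 3*41 = -129 - 123 = -252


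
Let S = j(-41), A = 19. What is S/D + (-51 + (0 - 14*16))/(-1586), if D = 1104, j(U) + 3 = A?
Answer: 20561/109434 ≈ 0.18788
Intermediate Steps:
j(U) = 16 (j(U) = -3 + 19 = 16)
S = 16
S/D + (-51 + (0 - 14*16))/(-1586) = 16/1104 + (-51 + (0 - 14*16))/(-1586) = 16*(1/1104) + (-51 + (0 - 224))*(-1/1586) = 1/69 + (-51 - 224)*(-1/1586) = 1/69 - 275*(-1/1586) = 1/69 + 275/1586 = 20561/109434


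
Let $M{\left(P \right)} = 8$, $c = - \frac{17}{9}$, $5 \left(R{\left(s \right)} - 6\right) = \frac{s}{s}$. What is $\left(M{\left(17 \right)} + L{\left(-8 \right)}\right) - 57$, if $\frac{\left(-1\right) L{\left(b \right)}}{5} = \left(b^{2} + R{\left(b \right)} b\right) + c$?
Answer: $- \frac{1004}{9} \approx -111.56$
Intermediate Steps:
$R{\left(s \right)} = \frac{31}{5}$ ($R{\left(s \right)} = 6 + \frac{s \frac{1}{s}}{5} = 6 + \frac{1}{5} \cdot 1 = 6 + \frac{1}{5} = \frac{31}{5}$)
$c = - \frac{17}{9}$ ($c = \left(-17\right) \frac{1}{9} = - \frac{17}{9} \approx -1.8889$)
$L{\left(b \right)} = \frac{85}{9} - 31 b - 5 b^{2}$ ($L{\left(b \right)} = - 5 \left(\left(b^{2} + \frac{31 b}{5}\right) - \frac{17}{9}\right) = - 5 \left(- \frac{17}{9} + b^{2} + \frac{31 b}{5}\right) = \frac{85}{9} - 31 b - 5 b^{2}$)
$\left(M{\left(17 \right)} + L{\left(-8 \right)}\right) - 57 = \left(8 - \left(- \frac{2317}{9} + 320\right)\right) - 57 = \left(8 + \left(\frac{85}{9} + 248 - 320\right)\right) - 57 = \left(8 - \frac{563}{9}\right) - 57 = - \frac{491}{9} - 57 = - \frac{1004}{9}$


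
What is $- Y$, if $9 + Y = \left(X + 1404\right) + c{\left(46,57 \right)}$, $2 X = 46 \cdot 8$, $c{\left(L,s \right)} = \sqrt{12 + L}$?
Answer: $-1579 - \sqrt{58} \approx -1586.6$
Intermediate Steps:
$X = 184$ ($X = \frac{46 \cdot 8}{2} = \frac{1}{2} \cdot 368 = 184$)
$Y = 1579 + \sqrt{58}$ ($Y = -9 + \left(\left(184 + 1404\right) + \sqrt{12 + 46}\right) = -9 + \left(1588 + \sqrt{58}\right) = 1579 + \sqrt{58} \approx 1586.6$)
$- Y = - (1579 + \sqrt{58}) = -1579 - \sqrt{58}$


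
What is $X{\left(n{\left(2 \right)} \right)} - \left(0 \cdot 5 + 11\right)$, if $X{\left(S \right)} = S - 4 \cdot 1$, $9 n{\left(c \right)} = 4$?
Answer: $- \frac{131}{9} \approx -14.556$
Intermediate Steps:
$n{\left(c \right)} = \frac{4}{9}$ ($n{\left(c \right)} = \frac{1}{9} \cdot 4 = \frac{4}{9}$)
$X{\left(S \right)} = -4 + S$ ($X{\left(S \right)} = S - 4 = -4 + S$)
$X{\left(n{\left(2 \right)} \right)} - \left(0 \cdot 5 + 11\right) = \left(-4 + \frac{4}{9}\right) - \left(0 \cdot 5 + 11\right) = - \frac{32}{9} - \left(0 + 11\right) = - \frac{32}{9} - 11 = - \frac{131}{9}$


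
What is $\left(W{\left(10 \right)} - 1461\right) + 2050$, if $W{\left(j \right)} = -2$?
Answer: $587$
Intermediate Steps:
$\left(W{\left(10 \right)} - 1461\right) + 2050 = \left(-2 - 1461\right) + 2050 = -1463 + 2050 = 587$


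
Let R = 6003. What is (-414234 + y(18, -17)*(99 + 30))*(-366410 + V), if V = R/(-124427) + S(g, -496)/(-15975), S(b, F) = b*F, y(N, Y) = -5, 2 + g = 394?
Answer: 100718359596180326323/662573775 ≈ 1.5201e+11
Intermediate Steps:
g = 392 (g = -2 + 394 = 392)
S(b, F) = F*b
V = 24096692539/1987721325 (V = 6003/(-124427) - 496*392/(-15975) = 6003*(-1/124427) - 194432*(-1/15975) = -6003/124427 + 194432/15975 = 24096692539/1987721325 ≈ 12.123)
(-414234 + y(18, -17)*(99 + 30))*(-366410 + V) = (-414234 - 5*(99 + 30))*(-366410 + 24096692539/1987721325) = (-414234 - 5*129)*(-728296874000711/1987721325) = (-414234 - 645)*(-728296874000711/1987721325) = -414879*(-728296874000711/1987721325) = 100718359596180326323/662573775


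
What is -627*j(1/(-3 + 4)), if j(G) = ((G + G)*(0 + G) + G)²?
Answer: -5643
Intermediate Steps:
j(G) = (G + 2*G²)² (j(G) = ((2*G)*G + G)² = (2*G² + G)² = (G + 2*G²)²)
-627*j(1/(-3 + 4)) = -627*(1/(-3 + 4))²*(1 + 2/(-3 + 4))² = -627*(1/1)²*(1 + 2/1)² = -627*1²*(1 + 2*1)² = -627*1*(1 + 2)² = -627*1*3² = -627*1*9 = -627*9 = -1*5643 = -5643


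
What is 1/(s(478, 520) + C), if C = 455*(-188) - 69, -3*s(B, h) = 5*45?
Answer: -1/85684 ≈ -1.1671e-5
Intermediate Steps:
s(B, h) = -75 (s(B, h) = -5*45/3 = -1/3*225 = -75)
C = -85609 (C = -85540 - 69 = -85609)
1/(s(478, 520) + C) = 1/(-75 - 85609) = 1/(-85684) = -1/85684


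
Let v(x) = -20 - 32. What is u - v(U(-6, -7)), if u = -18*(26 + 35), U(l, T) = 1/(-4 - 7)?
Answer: -1046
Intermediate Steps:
U(l, T) = -1/11 (U(l, T) = 1/(-11) = -1/11)
v(x) = -52
u = -1098 (u = -18*61 = -1098)
u - v(U(-6, -7)) = -1098 - 1*(-52) = -1098 + 52 = -1046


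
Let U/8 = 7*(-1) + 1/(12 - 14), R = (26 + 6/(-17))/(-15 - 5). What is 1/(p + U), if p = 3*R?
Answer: -85/5427 ≈ -0.015662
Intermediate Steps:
R = -109/85 (R = (26 + 6*(-1/17))/(-20) = (26 - 6/17)*(-1/20) = (436/17)*(-1/20) = -109/85 ≈ -1.2824)
U = -60 (U = 8*(7*(-1) + 1/(12 - 14)) = 8*(-7 + 1/(-2)) = 8*(-7 - 1/2) = 8*(-15/2) = -60)
p = -327/85 (p = 3*(-109/85) = -327/85 ≈ -3.8471)
1/(p + U) = 1/(-327/85 - 60) = 1/(-5427/85) = -85/5427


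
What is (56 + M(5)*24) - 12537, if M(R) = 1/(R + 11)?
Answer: -24959/2 ≈ -12480.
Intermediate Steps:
M(R) = 1/(11 + R)
(56 + M(5)*24) - 12537 = (56 + 24/(11 + 5)) - 12537 = (56 + 24/16) - 12537 = (56 + (1/16)*24) - 12537 = (56 + 3/2) - 12537 = 115/2 - 12537 = -24959/2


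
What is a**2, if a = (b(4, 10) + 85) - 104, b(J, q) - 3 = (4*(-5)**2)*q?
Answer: 968256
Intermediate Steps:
b(J, q) = 3 + 100*q (b(J, q) = 3 + (4*(-5)**2)*q = 3 + (4*25)*q = 3 + 100*q)
a = 984 (a = ((3 + 100*10) + 85) - 104 = ((3 + 1000) + 85) - 104 = (1003 + 85) - 104 = 1088 - 104 = 984)
a**2 = 984**2 = 968256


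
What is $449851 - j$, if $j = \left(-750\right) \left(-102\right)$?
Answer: $373351$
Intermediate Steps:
$j = 76500$
$449851 - j = 449851 - 76500 = 373351$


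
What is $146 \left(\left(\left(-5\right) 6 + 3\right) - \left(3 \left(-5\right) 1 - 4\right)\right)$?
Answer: $-1168$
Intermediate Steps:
$146 \left(\left(\left(-5\right) 6 + 3\right) - \left(3 \left(-5\right) 1 - 4\right)\right) = 146 \left(\left(-30 + 3\right) - \left(\left(-15\right) 1 - 4\right)\right) = 146 \left(-27 - \left(-15 - 4\right)\right) = 146 \left(-27 - -19\right) = 146 \left(-27 + 19\right) = 146 \left(-8\right) = -1168$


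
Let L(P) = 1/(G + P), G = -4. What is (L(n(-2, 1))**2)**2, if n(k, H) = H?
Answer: 1/81 ≈ 0.012346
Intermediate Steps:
L(P) = 1/(-4 + P)
(L(n(-2, 1))**2)**2 = ((1/(-4 + 1))**2)**2 = ((1/(-3))**2)**2 = ((-1/3)**2)**2 = (1/9)**2 = 1/81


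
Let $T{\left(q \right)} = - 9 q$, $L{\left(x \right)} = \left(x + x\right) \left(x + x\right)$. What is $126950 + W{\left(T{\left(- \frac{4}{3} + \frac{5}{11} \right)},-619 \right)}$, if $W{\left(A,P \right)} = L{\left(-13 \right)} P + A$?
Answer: $- \frac{3206347}{11} \approx -2.9149 \cdot 10^{5}$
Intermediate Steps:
$L{\left(x \right)} = 4 x^{2}$ ($L{\left(x \right)} = 2 x 2 x = 4 x^{2}$)
$W{\left(A,P \right)} = A + 676 P$ ($W{\left(A,P \right)} = 4 \left(-13\right)^{2} P + A = 4 \cdot 169 P + A = 676 P + A = A + 676 P$)
$126950 + W{\left(T{\left(- \frac{4}{3} + \frac{5}{11} \right)},-619 \right)} = 126950 - \left(418444 + 9 \left(- \frac{4}{3} + \frac{5}{11}\right)\right) = 126950 - \frac{4602797}{11} = - \frac{3206347}{11}$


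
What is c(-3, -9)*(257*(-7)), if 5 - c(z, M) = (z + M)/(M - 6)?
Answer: -37779/5 ≈ -7555.8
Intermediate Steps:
c(z, M) = 5 - (M + z)/(-6 + M) (c(z, M) = 5 - (z + M)/(M - 6) = 5 - (M + z)/(-6 + M))
c(-3, -9)*(257*(-7)) = ((-30 - 1*(-3) + 4*(-9))/(-6 - 9))*(257*(-7)) = ((-30 + 3 - 36)/(-15))*(-1799) = -1/15*(-63)*(-1799) = (21/5)*(-1799) = -37779/5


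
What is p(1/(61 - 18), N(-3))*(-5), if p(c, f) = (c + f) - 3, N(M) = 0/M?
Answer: 640/43 ≈ 14.884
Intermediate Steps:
N(M) = 0
p(c, f) = -3 + c + f
p(1/(61 - 18), N(-3))*(-5) = (-3 + 1/(61 - 18) + 0)*(-5) = (-3 + 1/43 + 0)*(-5) = -128/43*(-5) = 640/43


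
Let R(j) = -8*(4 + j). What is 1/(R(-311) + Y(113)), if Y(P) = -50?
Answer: 1/2406 ≈ 0.00041563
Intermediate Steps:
R(j) = -32 - 8*j
1/(R(-311) + Y(113)) = 1/((-32 - 8*(-311)) - 50) = 1/((-32 + 2488) - 50) = 1/(2456 - 50) = 1/2406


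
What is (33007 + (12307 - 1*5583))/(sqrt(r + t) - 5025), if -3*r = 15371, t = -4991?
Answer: -598944825/75782219 - 79462*I*sqrt(22758)/75782219 ≈ -7.9035 - 0.15818*I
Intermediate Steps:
r = -15371/3 (r = -1/3*15371 = -15371/3 ≈ -5123.7)
(33007 + (12307 - 1*5583))/(sqrt(r + t) - 5025) = (33007 + (12307 - 1*5583))/(sqrt(-15371/3 - 4991) - 5025) = (33007 + (12307 - 5583))/(sqrt(-30344/3) - 5025) = (33007 + 6724)/(2*I*sqrt(22758)/3 - 5025) = 39731/(-5025 + 2*I*sqrt(22758)/3)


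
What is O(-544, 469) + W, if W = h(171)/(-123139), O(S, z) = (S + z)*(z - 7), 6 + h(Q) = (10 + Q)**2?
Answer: -4266799105/123139 ≈ -34650.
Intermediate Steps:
h(Q) = -6 + (10 + Q)**2
O(S, z) = (-7 + z)*(S + z) (O(S, z) = (S + z)*(-7 + z) = (-7 + z)*(S + z))
W = -32755/123139 (W = (-6 + (10 + 171)**2)/(-123139) = (-6 + 181**2)*(-1/123139) = (-6 + 32761)*(-1/123139) = 32755*(-1/123139) = -32755/123139 ≈ -0.26600)
O(-544, 469) + W = (469**2 - 7*(-544) - 7*469 - 544*469) - 32755/123139 = (219961 + 3808 - 3283 - 255136) - 32755/123139 = -34650 - 32755/123139 = -4266799105/123139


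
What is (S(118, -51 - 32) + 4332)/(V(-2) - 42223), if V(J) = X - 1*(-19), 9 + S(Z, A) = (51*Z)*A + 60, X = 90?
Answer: 165037/14038 ≈ 11.756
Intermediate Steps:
S(Z, A) = 51 + 51*A*Z (S(Z, A) = -9 + ((51*Z)*A + 60) = -9 + (51*A*Z + 60) = -9 + (60 + 51*A*Z) = 51 + 51*A*Z)
V(J) = 109 (V(J) = 90 - 1*(-19) = 90 + 19 = 109)
(S(118, -51 - 32) + 4332)/(V(-2) - 42223) = ((51 + 51*(-51 - 32)*118) + 4332)/(109 - 42223) = ((51 + 51*(-83)*118) + 4332)/(-42114) = ((51 - 499494) + 4332)*(-1/42114) = (-499443 + 4332)*(-1/42114) = -495111*(-1/42114) = 165037/14038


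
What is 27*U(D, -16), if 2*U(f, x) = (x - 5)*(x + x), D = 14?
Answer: 9072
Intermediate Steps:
U(f, x) = x*(-5 + x) (U(f, x) = ((x - 5)*(x + x))/2 = ((-5 + x)*(2*x))/2 = (2*x*(-5 + x))/2 = x*(-5 + x))
27*U(D, -16) = 27*(-16*(-5 - 16)) = 27*(-16*(-21)) = 27*336 = 9072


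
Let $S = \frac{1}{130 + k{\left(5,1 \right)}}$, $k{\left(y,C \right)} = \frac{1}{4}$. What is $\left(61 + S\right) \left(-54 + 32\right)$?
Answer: $- \frac{699270}{521} \approx -1342.2$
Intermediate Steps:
$k{\left(y,C \right)} = \frac{1}{4}$
$S = \frac{4}{521}$ ($S = \frac{1}{130 + \frac{1}{4}} = \frac{1}{\frac{521}{4}} = \frac{4}{521} \approx 0.0076775$)
$\left(61 + S\right) \left(-54 + 32\right) = \left(61 + \frac{4}{521}\right) \left(-54 + 32\right) = \frac{31785}{521} \left(-22\right) = - \frac{699270}{521}$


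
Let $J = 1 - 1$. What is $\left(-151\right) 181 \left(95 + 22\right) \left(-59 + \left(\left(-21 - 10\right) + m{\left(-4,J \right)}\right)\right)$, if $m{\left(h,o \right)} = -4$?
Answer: $300586338$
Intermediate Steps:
$J = 0$ ($J = 1 - 1 = 0$)
$\left(-151\right) 181 \left(95 + 22\right) \left(-59 + \left(\left(-21 - 10\right) + m{\left(-4,J \right)}\right)\right) = \left(-151\right) 181 \left(95 + 22\right) \left(-59 - 35\right) = - 27331 \cdot 117 \left(-59 - 35\right) = - 27331 \cdot 117 \left(-94\right) = \left(-27331\right) \left(-10998\right) = 300586338$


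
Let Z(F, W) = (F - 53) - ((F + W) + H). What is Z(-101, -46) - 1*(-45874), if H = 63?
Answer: 45804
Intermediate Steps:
Z(F, W) = -116 - W (Z(F, W) = (F - 53) - ((F + W) + 63) = (-53 + F) - (63 + F + W) = (-53 + F) + (-63 - F - W) = -116 - W)
Z(-101, -46) - 1*(-45874) = (-116 - 1*(-46)) - 1*(-45874) = (-116 + 46) + 45874 = -70 + 45874 = 45804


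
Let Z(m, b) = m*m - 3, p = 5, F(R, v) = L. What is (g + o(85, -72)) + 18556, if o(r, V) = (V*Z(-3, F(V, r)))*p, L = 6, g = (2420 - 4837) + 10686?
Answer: 24665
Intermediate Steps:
g = 8269 (g = -2417 + 10686 = 8269)
F(R, v) = 6
Z(m, b) = -3 + m² (Z(m, b) = m² - 3 = -3 + m²)
o(r, V) = 30*V (o(r, V) = (V*(-3 + (-3)²))*5 = (V*(-3 + 9))*5 = (V*6)*5 = (6*V)*5 = 30*V)
(g + o(85, -72)) + 18556 = (8269 + 30*(-72)) + 18556 = (8269 - 2160) + 18556 = 6109 + 18556 = 24665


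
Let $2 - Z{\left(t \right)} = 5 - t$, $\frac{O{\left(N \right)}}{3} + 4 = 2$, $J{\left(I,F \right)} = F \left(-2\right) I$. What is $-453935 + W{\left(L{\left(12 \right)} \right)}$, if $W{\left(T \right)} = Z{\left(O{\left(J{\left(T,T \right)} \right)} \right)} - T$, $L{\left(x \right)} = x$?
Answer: $-453956$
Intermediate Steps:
$J{\left(I,F \right)} = - 2 F I$
$O{\left(N \right)} = -6$ ($O{\left(N \right)} = -12 + 3 \cdot 2 = -12 + 6 = -6$)
$Z{\left(t \right)} = -3 + t$ ($Z{\left(t \right)} = 2 - \left(5 - t\right) = 2 + \left(-5 + t\right) = -3 + t$)
$W{\left(T \right)} = -9 - T$ ($W{\left(T \right)} = \left(-3 - 6\right) - T = -9 - T$)
$-453935 + W{\left(L{\left(12 \right)} \right)} = -453935 - 21 = -453956$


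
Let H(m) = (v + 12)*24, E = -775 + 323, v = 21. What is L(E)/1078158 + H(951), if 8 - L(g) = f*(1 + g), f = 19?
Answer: 284636571/359386 ≈ 792.01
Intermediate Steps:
E = -452
L(g) = -11 - 19*g (L(g) = 8 - 19*(1 + g) = 8 - (19 + 19*g) = 8 + (-19 - 19*g) = -11 - 19*g)
H(m) = 792 (H(m) = (21 + 12)*24 = 33*24 = 792)
L(E)/1078158 + H(951) = (-11 - 19*(-452))/1078158 + 792 = (-11 + 8588)*(1/1078158) + 792 = 8577*(1/1078158) + 792 = 2859/359386 + 792 = 284636571/359386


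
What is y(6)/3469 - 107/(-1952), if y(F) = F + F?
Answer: 394607/6771488 ≈ 0.058275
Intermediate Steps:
y(F) = 2*F
y(6)/3469 - 107/(-1952) = (2*6)/3469 - 107/(-1952) = 12*(1/3469) - 107*(-1/1952) = 12/3469 + 107/1952 = 394607/6771488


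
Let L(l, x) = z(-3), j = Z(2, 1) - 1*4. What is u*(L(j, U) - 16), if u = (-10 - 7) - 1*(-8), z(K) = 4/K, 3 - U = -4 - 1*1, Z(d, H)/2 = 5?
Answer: 156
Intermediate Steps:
Z(d, H) = 10 (Z(d, H) = 2*5 = 10)
U = 8 (U = 3 - (-4 - 1*1) = 3 - (-4 - 1) = 3 - 1*(-5) = 3 + 5 = 8)
j = 6 (j = 10 - 1*4 = 10 - 4 = 6)
L(l, x) = -4/3 (L(l, x) = 4/(-3) = 4*(-1/3) = -4/3)
u = -9 (u = -17 + 8 = -9)
u*(L(j, U) - 16) = -9*(-4/3 - 16) = -9*(-52/3) = 156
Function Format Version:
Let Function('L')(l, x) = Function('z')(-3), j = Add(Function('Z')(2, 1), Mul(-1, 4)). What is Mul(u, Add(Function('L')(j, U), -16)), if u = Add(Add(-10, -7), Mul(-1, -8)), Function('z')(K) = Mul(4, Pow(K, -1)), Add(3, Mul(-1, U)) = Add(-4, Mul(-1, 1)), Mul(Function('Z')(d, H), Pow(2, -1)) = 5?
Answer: 156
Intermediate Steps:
Function('Z')(d, H) = 10 (Function('Z')(d, H) = Mul(2, 5) = 10)
U = 8 (U = Add(3, Mul(-1, Add(-4, Mul(-1, 1)))) = Add(3, Mul(-1, Add(-4, -1))) = Add(3, Mul(-1, -5)) = Add(3, 5) = 8)
j = 6 (j = Add(10, Mul(-1, 4)) = Add(10, -4) = 6)
Function('L')(l, x) = Rational(-4, 3) (Function('L')(l, x) = Mul(4, Pow(-3, -1)) = Mul(4, Rational(-1, 3)) = Rational(-4, 3))
u = -9 (u = Add(-17, 8) = -9)
Mul(u, Add(Function('L')(j, U), -16)) = Mul(-9, Add(Rational(-4, 3), -16)) = Mul(-9, Rational(-52, 3)) = 156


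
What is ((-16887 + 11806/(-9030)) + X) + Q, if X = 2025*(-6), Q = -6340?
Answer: -159733058/4515 ≈ -35378.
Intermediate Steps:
X = -12150
((-16887 + 11806/(-9030)) + X) + Q = ((-16887 + 11806/(-9030)) - 12150) - 6340 = ((-16887 + 11806*(-1/9030)) - 12150) - 6340 = ((-16887 - 5903/4515) - 12150) - 6340 = (-76250708/4515 - 12150) - 6340 = -131107958/4515 - 6340 = -159733058/4515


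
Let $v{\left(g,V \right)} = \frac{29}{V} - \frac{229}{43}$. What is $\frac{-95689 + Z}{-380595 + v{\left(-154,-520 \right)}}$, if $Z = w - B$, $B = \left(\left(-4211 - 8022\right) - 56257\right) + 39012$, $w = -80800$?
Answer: $\frac{3287165960}{8510224527} \approx 0.38626$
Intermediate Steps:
$B = -29478$ ($B = \left(-12233 - 56257\right) + 39012 = -68490 + 39012 = -29478$)
$Z = -51322$ ($Z = -80800 - -29478 = -80800 + 29478 = -51322$)
$v{\left(g,V \right)} = - \frac{229}{43} + \frac{29}{V}$ ($v{\left(g,V \right)} = \frac{29}{V} - \frac{229}{43} = - \frac{229}{43} + \frac{29}{V}$)
$\frac{-95689 + Z}{-380595 + v{\left(-154,-520 \right)}} = \frac{-95689 - 51322}{-380595 - \left(\frac{229}{43} - \frac{29}{-520}\right)} = - \frac{147011}{-380595 + \left(- \frac{229}{43} + 29 \left(- \frac{1}{520}\right)\right)} = - \frac{147011}{-380595 - \frac{120327}{22360}} = - \frac{147011}{- \frac{8510224527}{22360}} = \left(-147011\right) \left(- \frac{22360}{8510224527}\right) = \frac{3287165960}{8510224527}$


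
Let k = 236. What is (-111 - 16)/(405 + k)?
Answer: -127/641 ≈ -0.19813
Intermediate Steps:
(-111 - 16)/(405 + k) = (-111 - 16)/(405 + 236) = -127/641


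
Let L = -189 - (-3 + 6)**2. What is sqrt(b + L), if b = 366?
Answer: 2*sqrt(42) ≈ 12.961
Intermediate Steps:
L = -198 (L = -189 - 1*3**2 = -189 - 1*9 = -189 - 9 = -198)
sqrt(b + L) = sqrt(366 - 198) = sqrt(168) = 2*sqrt(42)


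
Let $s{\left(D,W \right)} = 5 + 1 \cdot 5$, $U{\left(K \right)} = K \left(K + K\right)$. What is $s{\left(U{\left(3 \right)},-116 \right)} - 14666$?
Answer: $-14656$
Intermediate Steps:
$U{\left(K \right)} = 2 K^{2}$ ($U{\left(K \right)} = K 2 K = 2 K^{2}$)
$s{\left(D,W \right)} = 10$ ($s{\left(D,W \right)} = 5 + 5 = 10$)
$s{\left(U{\left(3 \right)},-116 \right)} - 14666 = 10 - 14666 = -14656$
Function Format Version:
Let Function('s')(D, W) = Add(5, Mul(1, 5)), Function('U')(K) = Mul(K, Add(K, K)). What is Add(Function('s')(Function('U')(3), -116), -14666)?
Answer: -14656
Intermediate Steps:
Function('U')(K) = Mul(2, Pow(K, 2)) (Function('U')(K) = Mul(K, Mul(2, K)) = Mul(2, Pow(K, 2)))
Function('s')(D, W) = 10 (Function('s')(D, W) = Add(5, 5) = 10)
Add(Function('s')(Function('U')(3), -116), -14666) = Add(10, -14666) = -14656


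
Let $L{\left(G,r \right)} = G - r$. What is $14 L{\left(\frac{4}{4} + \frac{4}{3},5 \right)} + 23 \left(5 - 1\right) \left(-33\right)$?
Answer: $- \frac{9220}{3} \approx -3073.3$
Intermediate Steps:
$14 L{\left(\frac{4}{4} + \frac{4}{3},5 \right)} + 23 \left(5 - 1\right) \left(-33\right) = 14 \left(\left(\frac{4}{4} + \frac{4}{3}\right) - 5\right) + 23 \left(5 - 1\right) \left(-33\right) = 14 \left(\left(4 \cdot \frac{1}{4} + 4 \cdot \frac{1}{3}\right) - 5\right) + 23 \left(5 - 1\right) \left(-33\right) = 14 \left(\left(1 + \frac{4}{3}\right) - 5\right) + 23 \cdot 4 \left(-33\right) = 14 \left(\frac{7}{3} - 5\right) + 92 \left(-33\right) = 14 \left(- \frac{8}{3}\right) - 3036 = - \frac{112}{3} - 3036 = - \frac{9220}{3}$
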